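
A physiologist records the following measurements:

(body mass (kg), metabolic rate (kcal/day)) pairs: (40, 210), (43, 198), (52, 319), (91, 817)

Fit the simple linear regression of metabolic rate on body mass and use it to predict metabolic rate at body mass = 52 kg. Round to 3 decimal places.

330.289

n = 4, Σx = 226, Σy = 1544, Σxy = 107849, Σx² = 14434
Sxx = Σx² − (Σx)²/n = 14434 − 12769 = 1665
Sxy = Σxy − (Σx)(Σy)/n = 107849 − 87236 = 20613
b = Sxy/Sxx = 20613/1665 = 12.380180
a = ȳ − b·x̄ = 386 − 12.380180·56.5 = -313.480180
ŷ(52) = a + b·52 = -313.480180 + 12.380180·52 = 330.289189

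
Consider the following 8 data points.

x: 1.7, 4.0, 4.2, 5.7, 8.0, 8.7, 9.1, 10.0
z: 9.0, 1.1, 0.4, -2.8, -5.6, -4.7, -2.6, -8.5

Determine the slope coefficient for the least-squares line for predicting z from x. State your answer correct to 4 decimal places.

n = 8, Σx = 51.4, Σy = -13.7, Σxy = -188.93, Σx² = 391.52
Sxx = Σx² − (Σx)²/n = 391.52 − 330.245 = 61.275
Sxy = Σxy − (Σx)(Σy)/n = -188.93 − (-88.0225) = -100.9075
b = Sxy/Sxx = -100.9075/61.275 = -1.646797

-1.6468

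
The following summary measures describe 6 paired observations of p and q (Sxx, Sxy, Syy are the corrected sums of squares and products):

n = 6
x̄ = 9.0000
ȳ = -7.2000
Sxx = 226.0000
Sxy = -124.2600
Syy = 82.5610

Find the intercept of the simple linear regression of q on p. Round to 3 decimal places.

-2.252

b = Sxy/Sxx = -124.26/226 = -0.549823
a = ȳ − b·x̄ = -7.2 − (-0.549823)·9 = -2.251593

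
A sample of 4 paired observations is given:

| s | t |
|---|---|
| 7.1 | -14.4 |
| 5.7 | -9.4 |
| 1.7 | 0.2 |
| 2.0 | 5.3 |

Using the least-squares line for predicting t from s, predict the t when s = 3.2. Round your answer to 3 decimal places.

-1.621

n = 4, Σx = 16.5, Σy = -18.3, Σxy = -144.88, Σx² = 89.79
Sxx = Σx² − (Σx)²/n = 89.79 − 68.0625 = 21.7275
Sxy = Σxy − (Σx)(Σy)/n = -144.88 − (-75.4875) = -69.3925
b = Sxy/Sxx = -69.3925/21.7275 = -3.193764
a = ȳ − b·x̄ = -4.575 − (-3.193764)·4.125 = 8.599275
ŷ(3.2) = a + b·3.2 = 8.599275 + (-3.193764)·3.2 = -1.620769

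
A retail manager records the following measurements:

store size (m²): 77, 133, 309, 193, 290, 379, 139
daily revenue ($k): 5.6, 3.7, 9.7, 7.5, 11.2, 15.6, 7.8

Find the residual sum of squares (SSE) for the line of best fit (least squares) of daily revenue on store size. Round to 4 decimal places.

n = 7, Σx = 1520, Σy = 61.1, Σxy = 15612.7, Σx² = 403410, Σy² = 625.03
Sxx = Σx² − (Σx)²/n = 403410 − 330057.142857 = 73352.857143
Sxy = Σxy − (Σx)(Σy)/n = 15612.7 − 13267.428571 = 2345.271429
Syy = Σy² − (Σy)²/n = 625.03 − 533.315714 = 91.714286
b = Sxy/Sxx = 2345.271429/73352.857143 = 0.031972
SSE = Syy − b·Sxy = 91.714286 − 0.031972·2345.271429 = 16.730184

16.7302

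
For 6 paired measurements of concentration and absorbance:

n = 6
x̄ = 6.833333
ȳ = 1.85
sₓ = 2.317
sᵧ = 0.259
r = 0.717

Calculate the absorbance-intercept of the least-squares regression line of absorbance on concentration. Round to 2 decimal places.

b = r · sᵧ/sₓ = 0.717 · 0.259/2.317 = 0.080148
a = ȳ − b·x̄ = 1.85 − 0.080148·6.833333 = 1.302322

1.30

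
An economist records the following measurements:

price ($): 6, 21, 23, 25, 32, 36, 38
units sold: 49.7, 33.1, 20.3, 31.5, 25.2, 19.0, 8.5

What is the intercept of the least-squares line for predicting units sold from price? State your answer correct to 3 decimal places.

n = 7, Σx = 181, Σy = 187.3, Σxy = 4061.1, Σx² = 5395
Sxx = Σx² − (Σx)²/n = 5395 − 4680.142857 = 714.857143
Sxy = Σxy − (Σx)(Σy)/n = 4061.1 − 4843.042857 = -781.942857
b = Sxy/Sxx = -781.942857/714.857143 = -1.093845
a = ȳ − b·x̄ = 26.757143 − (-1.093845)·25.857143 = 55.040847

55.041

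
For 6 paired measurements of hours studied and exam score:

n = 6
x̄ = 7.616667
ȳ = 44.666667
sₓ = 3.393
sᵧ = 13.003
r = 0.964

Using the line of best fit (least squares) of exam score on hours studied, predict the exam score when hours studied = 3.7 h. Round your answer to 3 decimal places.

30.197

b = r · sᵧ/sₓ = 0.964 · 13.003/3.393 = 3.694339
a = ȳ − b·x̄ = 44.666667 − 3.694339·7.616667 = 16.528118
ŷ(3.7) = a + b·3.7 = 16.528118 + 3.694339·3.7 = 30.197172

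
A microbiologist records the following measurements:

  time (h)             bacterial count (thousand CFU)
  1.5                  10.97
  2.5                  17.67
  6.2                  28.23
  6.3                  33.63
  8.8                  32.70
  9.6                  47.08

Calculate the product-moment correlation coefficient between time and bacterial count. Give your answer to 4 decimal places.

0.9456

n = 6, Σx = 34.9, Σy = 170.28, Σxy = 1187.253, Σx² = 256.23, Σy² = 5646.296
Sxx = Σx² − (Σx)²/n = 256.23 − 203.001667 = 53.228333
Sxy = Σxy − (Σx)(Σy)/n = 1187.253 − 990.462 = 196.791
Syy = Σy² − (Σy)²/n = 5646.296 − 4832.5464 = 813.7496
r = Sxy/√(Sxx·Syy) = 196.791/√(43314.534959) = 196.791/208.121443 = 0.945559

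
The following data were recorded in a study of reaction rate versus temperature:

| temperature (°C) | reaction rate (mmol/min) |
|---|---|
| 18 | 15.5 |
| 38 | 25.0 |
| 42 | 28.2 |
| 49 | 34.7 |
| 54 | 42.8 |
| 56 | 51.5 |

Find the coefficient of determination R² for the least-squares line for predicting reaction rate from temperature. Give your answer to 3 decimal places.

n = 6, Σx = 257, Σy = 197.7, Σxy = 9308.9, Σx² = 11985, Σy² = 7348.67
Sxx = Σx² − (Σx)²/n = 11985 − 11008.166667 = 976.833333
Sxy = Σxy − (Σx)(Σy)/n = 9308.9 − 8468.15 = 840.75
Syy = Σy² − (Σy)²/n = 7348.67 − 6514.215 = 834.455
R² = Sxy²/(Sxx·Syy) = (840.75)²/(976.833333·834.455) = 0.867182

0.867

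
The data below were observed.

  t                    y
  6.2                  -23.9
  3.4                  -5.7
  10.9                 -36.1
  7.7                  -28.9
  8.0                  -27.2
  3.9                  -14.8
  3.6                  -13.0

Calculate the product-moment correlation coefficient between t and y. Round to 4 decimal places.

-0.9613

n = 7, Σx = 43.7, Σy = -149.6, Σxy = -1105.7, Σx² = 320.27, Σy² = 3870
Sxx = Σx² − (Σx)²/n = 320.27 − 272.812857 = 47.457143
Sxy = Σxy − (Σx)(Σy)/n = -1105.7 − (-933.931429) = -171.768571
Syy = Σy² − (Σy)²/n = 3870 − 3197.165714 = 672.834286
r = Sxy/√(Sxx·Syy) = -171.768571/√(31930.792816) = -171.768571/178.691894 = -0.961256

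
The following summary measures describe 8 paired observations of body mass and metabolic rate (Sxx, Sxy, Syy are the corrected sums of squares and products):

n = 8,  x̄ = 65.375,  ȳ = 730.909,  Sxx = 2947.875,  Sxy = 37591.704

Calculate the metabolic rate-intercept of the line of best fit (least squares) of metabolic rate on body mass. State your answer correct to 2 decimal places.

-102.76

b = Sxy/Sxx = 37591.704/2947.875 = 12.752136
a = ȳ − b·x̄ = 730.909 − 12.752136·65.375 = -102.761915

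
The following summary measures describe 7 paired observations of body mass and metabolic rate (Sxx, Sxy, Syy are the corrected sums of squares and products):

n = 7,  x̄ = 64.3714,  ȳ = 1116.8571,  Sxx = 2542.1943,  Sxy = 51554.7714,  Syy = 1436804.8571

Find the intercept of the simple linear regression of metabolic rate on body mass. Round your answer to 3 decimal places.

b = Sxy/Sxx = 51554.7714/2542.1943 = 20.279635
a = ȳ − b·x̄ = 1116.8571 − 20.279635·64.3714 = -188.571369

-188.571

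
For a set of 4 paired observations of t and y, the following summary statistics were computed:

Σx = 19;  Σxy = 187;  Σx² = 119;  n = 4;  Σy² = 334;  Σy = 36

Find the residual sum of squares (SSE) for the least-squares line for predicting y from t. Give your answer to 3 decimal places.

Sxx = Σx² − (Σx)²/n = 119 − 90.25 = 28.75
Sxy = Σxy − (Σx)(Σy)/n = 187 − 171 = 16
Syy = Σy² − (Σy)²/n = 334 − 324 = 10
b = Sxy/Sxx = 16/28.75 = 0.556522
SSE = Syy − b·Sxy = 10 − 0.556522·16 = 1.095652

1.096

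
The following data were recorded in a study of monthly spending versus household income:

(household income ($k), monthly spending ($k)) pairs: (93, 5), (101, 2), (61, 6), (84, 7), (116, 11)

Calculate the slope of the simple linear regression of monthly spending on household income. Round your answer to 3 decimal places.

0.045

n = 5, Σx = 455, Σy = 31, Σxy = 2897, Σx² = 43083
Sxx = Σx² − (Σx)²/n = 43083 − 41405 = 1678
Sxy = Σxy − (Σx)(Σy)/n = 2897 − 2821 = 76
b = Sxy/Sxx = 76/1678 = 0.045292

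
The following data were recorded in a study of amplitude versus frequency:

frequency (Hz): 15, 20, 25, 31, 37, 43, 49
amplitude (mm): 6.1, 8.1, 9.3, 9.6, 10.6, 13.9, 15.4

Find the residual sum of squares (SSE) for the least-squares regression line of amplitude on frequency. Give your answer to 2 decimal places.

3.21

n = 7, Σx = 220, Σy = 73, Σxy = 2528.1, Σx² = 7830, Σy² = 824.2
Sxx = Σx² − (Σx)²/n = 7830 − 6914.285714 = 915.714286
Sxy = Σxy − (Σx)(Σy)/n = 2528.1 − 2294.285714 = 233.814286
Syy = Σy² − (Σy)²/n = 824.2 − 761.285714 = 62.914286
b = Sxy/Sxx = 233.814286/915.714286 = 0.255335
SSE = Syy − b·Sxy = 62.914286 − 0.255335·233.814286 = 3.213218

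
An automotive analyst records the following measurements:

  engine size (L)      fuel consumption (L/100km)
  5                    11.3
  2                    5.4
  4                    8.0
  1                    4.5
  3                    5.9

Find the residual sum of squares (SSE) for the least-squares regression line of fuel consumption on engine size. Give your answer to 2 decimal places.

3.26

n = 5, Σx = 15, Σy = 35.1, Σxy = 121.5, Σx² = 55, Σy² = 275.91
Sxx = Σx² − (Σx)²/n = 55 − 45 = 10
Sxy = Σxy − (Σx)(Σy)/n = 121.5 − 105.3 = 16.2
Syy = Σy² − (Σy)²/n = 275.91 − 246.402 = 29.508
b = Sxy/Sxx = 16.2/10 = 1.62
SSE = Syy − b·Sxy = 29.508 − 1.62·16.2 = 3.264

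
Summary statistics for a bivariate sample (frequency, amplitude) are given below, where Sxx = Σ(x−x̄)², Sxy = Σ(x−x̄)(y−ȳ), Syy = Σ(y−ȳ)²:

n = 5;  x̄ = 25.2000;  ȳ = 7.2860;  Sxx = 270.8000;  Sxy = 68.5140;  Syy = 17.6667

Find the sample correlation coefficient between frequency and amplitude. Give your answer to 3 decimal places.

0.991

r = Sxy/√(Sxx·Syy) = 68.514/√(4784.14236) = 68.514/69.167495 = 0.990552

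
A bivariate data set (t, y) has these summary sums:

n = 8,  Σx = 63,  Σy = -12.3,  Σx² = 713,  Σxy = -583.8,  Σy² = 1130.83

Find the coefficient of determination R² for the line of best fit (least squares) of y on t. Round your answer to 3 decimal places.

0.983

Sxx = Σx² − (Σx)²/n = 713 − 496.125 = 216.875
Sxy = Σxy − (Σx)(Σy)/n = -583.8 − (-96.8625) = -486.9375
Syy = Σy² − (Σy)²/n = 1130.83 − 18.91125 = 1111.91875
R² = Sxy²/(Sxx·Syy) = (-486.9375)²/(216.875·1111.91875) = 0.983250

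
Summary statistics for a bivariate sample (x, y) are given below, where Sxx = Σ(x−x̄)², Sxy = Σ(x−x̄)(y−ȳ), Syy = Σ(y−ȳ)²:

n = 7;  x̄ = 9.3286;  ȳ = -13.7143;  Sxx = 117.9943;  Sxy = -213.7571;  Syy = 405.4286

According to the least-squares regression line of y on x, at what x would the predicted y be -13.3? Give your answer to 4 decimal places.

9.0999

b = Sxy/Sxx = -213.7571/117.9943 = -1.811588
a = ȳ − b·x̄ = -13.7143 − (-1.811588)·9.3286 = 3.185283
Set a + b·x = -13.3: x = (-13.3 − 3.185283) / (-1.811588) = 9.099906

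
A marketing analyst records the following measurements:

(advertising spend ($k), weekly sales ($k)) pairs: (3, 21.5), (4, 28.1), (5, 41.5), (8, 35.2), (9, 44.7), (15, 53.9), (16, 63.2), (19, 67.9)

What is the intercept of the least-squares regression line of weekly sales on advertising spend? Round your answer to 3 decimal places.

n = 8, Σx = 79, Σy = 356, Σxy = 4178.1, Σx² = 1037
Sxx = Σx² − (Σx)²/n = 1037 − 780.125 = 256.875
Sxy = Σxy − (Σx)(Σy)/n = 4178.1 − 3515.5 = 662.6
b = Sxy/Sxx = 662.6/256.875 = 2.579465
a = ȳ − b·x̄ = 44.5 − 2.579465·9.875 = 19.027786

19.028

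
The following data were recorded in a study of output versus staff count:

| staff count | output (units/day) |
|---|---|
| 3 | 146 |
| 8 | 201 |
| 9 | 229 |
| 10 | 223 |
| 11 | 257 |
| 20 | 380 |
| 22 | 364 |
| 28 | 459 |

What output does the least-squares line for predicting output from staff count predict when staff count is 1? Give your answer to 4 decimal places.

121.5799

n = 8, Σx = 111, Σy = 2259, Σxy = 37624, Σx² = 2043
Sxx = Σx² − (Σx)²/n = 2043 − 1540.125 = 502.875
Sxy = Σxy − (Σx)(Σy)/n = 37624 − 31343.625 = 6280.375
b = Sxy/Sxx = 6280.375/502.875 = 12.488939
a = ȳ − b·x̄ = 282.375 − 12.488939·13.875 = 109.090977
ŷ(1) = a + b·1 = 109.090977 + 12.488939·1 = 121.579915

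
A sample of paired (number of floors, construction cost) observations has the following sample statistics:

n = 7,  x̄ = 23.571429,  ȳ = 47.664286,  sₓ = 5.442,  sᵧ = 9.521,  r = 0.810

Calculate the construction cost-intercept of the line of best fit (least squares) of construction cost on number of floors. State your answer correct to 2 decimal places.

b = r · sᵧ/sₓ = 0.81 · 9.521/5.442 = 1.417128
a = ȳ − b·x̄ = 47.664286 − 1.417128·23.571429 = 14.260556

14.26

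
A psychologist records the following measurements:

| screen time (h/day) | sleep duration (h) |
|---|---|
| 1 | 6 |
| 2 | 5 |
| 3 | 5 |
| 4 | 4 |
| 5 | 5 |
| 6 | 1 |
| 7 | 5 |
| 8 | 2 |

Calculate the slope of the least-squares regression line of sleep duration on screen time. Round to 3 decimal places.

n = 8, Σx = 36, Σy = 33, Σxy = 129, Σx² = 204
Sxx = Σx² − (Σx)²/n = 204 − 162 = 42
Sxy = Σxy − (Σx)(Σy)/n = 129 − 148.5 = -19.5
b = Sxy/Sxx = -19.5/42 = -0.464286

-0.464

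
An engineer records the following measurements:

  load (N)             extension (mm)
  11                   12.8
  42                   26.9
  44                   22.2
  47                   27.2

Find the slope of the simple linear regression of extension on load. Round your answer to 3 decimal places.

n = 4, Σx = 144, Σy = 89.1, Σxy = 3525.8, Σx² = 6030
Sxx = Σx² − (Σx)²/n = 6030 − 5184 = 846
Sxy = Σxy − (Σx)(Σy)/n = 3525.8 − 3207.6 = 318.2
b = Sxy/Sxx = 318.2/846 = 0.376123

0.376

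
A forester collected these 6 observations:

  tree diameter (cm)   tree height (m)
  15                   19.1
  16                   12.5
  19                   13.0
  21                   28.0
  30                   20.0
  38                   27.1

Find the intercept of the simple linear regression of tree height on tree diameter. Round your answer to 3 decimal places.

n = 6, Σx = 139, Σy = 119.7, Σxy = 2951.3, Σx² = 3627
Sxx = Σx² − (Σx)²/n = 3627 − 3220.166667 = 406.833333
Sxy = Σxy − (Σx)(Σy)/n = 2951.3 − 2773.05 = 178.25
b = Sxy/Sxx = 178.25/406.833333 = 0.438140
a = ȳ − b·x̄ = 19.95 − 0.438140·23.166667 = 9.799754

9.800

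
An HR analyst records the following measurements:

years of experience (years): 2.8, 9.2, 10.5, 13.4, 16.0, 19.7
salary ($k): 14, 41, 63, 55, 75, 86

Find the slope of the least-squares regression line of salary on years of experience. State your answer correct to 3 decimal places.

n = 6, Σx = 71.6, Σy = 334, Σxy = 4709.1, Σx² = 1026.38
Sxx = Σx² − (Σx)²/n = 1026.38 − 854.426667 = 171.953333
Sxy = Σxy − (Σx)(Σy)/n = 4709.1 − 3985.733333 = 723.366667
b = Sxy/Sxx = 723.366667/171.953333 = 4.206762

4.207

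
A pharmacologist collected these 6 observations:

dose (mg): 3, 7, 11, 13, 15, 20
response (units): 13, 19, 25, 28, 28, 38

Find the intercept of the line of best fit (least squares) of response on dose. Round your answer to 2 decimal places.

8.86

n = 6, Σx = 69, Σy = 151, Σxy = 1991, Σx² = 973
Sxx = Σx² − (Σx)²/n = 973 − 793.5 = 179.5
Sxy = Σxy − (Σx)(Σy)/n = 1991 − 1736.5 = 254.5
b = Sxy/Sxx = 254.5/179.5 = 1.417827
a = ȳ − b·x̄ = 25.166667 − 1.417827·11.5 = 8.861653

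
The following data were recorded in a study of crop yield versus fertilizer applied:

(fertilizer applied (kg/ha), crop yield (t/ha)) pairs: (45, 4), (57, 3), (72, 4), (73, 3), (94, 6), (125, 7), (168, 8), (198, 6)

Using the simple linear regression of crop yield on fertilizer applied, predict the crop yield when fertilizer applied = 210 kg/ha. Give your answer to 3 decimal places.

n = 8, Σx = 832, Σy = 41, Σxy = 4829, Σx² = 107676
Sxx = Σx² − (Σx)²/n = 107676 − 86528 = 21148
Sxy = Σxy − (Σx)(Σy)/n = 4829 − 4264 = 565
b = Sxy/Sxx = 565/21148 = 0.026716
a = ȳ − b·x̄ = 5.125 − 0.026716·104 = 2.346487
ŷ(210) = a + b·210 = 2.346487 + 0.026716·210 = 7.956946

7.957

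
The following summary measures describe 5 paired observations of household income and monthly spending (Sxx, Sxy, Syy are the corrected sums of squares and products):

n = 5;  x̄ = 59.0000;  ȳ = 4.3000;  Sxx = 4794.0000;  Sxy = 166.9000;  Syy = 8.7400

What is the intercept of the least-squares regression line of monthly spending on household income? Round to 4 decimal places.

2.2460

b = Sxy/Sxx = 166.9/4794 = 0.034814
a = ȳ − b·x̄ = 4.3 − 0.034814·59 = 2.245953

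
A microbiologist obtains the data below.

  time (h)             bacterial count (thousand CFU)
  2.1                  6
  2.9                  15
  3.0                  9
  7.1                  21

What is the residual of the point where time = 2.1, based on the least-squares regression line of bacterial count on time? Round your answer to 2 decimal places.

-2.39

n = 4, Σx = 15.1, Σy = 51, Σxy = 232.2, Σx² = 72.23
Sxx = Σx² − (Σx)²/n = 72.23 − 57.0025 = 15.2275
Sxy = Σxy − (Σx)(Σy)/n = 232.2 − 192.525 = 39.675
b = Sxy/Sxx = 39.675/15.2275 = 2.605484
a = ȳ − b·x̄ = 12.75 − 2.605484·3.775 = 2.914300
ŷ(2.1) = 2.914300 + 2.605484·2.1 = 8.385815
residual = y − ŷ = 6 − 8.385815 = -2.385815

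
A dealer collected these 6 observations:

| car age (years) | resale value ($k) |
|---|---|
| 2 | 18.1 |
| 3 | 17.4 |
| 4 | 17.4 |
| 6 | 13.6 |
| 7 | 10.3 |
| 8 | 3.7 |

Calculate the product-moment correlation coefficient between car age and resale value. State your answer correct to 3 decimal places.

n = 6, Σx = 30, Σy = 80.5, Σxy = 341.3, Σx² = 178, Σy² = 1237.87
Sxx = Σx² − (Σx)²/n = 178 − 150 = 28
Sxy = Σxy − (Σx)(Σy)/n = 341.3 − 402.5 = -61.2
Syy = Σy² − (Σy)²/n = 1237.87 − 1080.041667 = 157.828333
r = Sxy/√(Sxx·Syy) = -61.2/√(4419.193333) = -61.2/66.477014 = -0.920619

-0.921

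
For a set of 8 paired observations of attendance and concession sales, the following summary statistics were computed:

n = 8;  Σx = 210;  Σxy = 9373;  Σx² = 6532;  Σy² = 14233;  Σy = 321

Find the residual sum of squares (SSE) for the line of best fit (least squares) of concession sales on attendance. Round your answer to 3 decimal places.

473.684

Sxx = Σx² − (Σx)²/n = 6532 − 5512.5 = 1019.5
Sxy = Σxy − (Σx)(Σy)/n = 9373 − 8426.25 = 946.75
Syy = Σy² − (Σy)²/n = 14233 − 12880.125 = 1352.875
b = Sxy/Sxx = 946.75/1019.5 = 0.928641
SSE = Syy − b·Sxy = 1352.875 − 0.928641·946.75 = 473.683668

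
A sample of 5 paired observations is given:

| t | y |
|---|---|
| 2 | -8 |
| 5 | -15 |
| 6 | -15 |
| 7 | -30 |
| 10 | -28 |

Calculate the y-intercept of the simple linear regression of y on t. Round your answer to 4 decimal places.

n = 5, Σx = 30, Σy = -96, Σxy = -671, Σx² = 214
Sxx = Σx² − (Σx)²/n = 214 − 180 = 34
Sxy = Σxy − (Σx)(Σy)/n = -671 − (-576) = -95
b = Sxy/Sxx = -95/34 = -2.794118
a = ȳ − b·x̄ = -19.2 − (-2.794118)·6 = -2.435294

-2.4353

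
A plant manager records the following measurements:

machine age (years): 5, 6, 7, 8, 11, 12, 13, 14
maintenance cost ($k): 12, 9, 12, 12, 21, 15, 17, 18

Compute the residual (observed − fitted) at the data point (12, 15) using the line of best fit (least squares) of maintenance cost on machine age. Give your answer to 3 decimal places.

-1.817

n = 8, Σx = 76, Σy = 116, Σxy = 1178, Σx² = 804
Sxx = Σx² − (Σx)²/n = 804 − 722 = 82
Sxy = Σxy − (Σx)(Σy)/n = 1178 − 1102 = 76
b = Sxy/Sxx = 76/82 = 0.926829
a = ȳ − b·x̄ = 14.5 − 0.926829·9.5 = 5.695122
ŷ(12) = 5.695122 + 0.926829·12 = 16.817073
residual = y − ŷ = 15 − 16.817073 = -1.817073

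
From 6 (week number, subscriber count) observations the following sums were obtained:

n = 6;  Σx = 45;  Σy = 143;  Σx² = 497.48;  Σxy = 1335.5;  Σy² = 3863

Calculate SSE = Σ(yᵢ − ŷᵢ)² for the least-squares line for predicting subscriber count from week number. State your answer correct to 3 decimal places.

Sxx = Σx² − (Σx)²/n = 497.48 − 337.5 = 159.98
Sxy = Σxy − (Σx)(Σy)/n = 1335.5 − 1072.5 = 263
Syy = Σy² − (Σy)²/n = 3863 − 3408.166667 = 454.833333
b = Sxy/Sxx = 263/159.98 = 1.643955
SSE = Syy − b·Sxy = 454.833333 − 1.643955·263 = 22.473038

22.473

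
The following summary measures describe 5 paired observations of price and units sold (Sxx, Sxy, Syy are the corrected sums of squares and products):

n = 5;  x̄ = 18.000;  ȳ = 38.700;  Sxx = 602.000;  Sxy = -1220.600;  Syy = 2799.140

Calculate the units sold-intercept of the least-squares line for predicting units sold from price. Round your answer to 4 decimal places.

b = Sxy/Sxx = -1220.6/602 = -2.027575
a = ȳ − b·x̄ = 38.7 − (-2.027575)·18 = 75.196346

75.1963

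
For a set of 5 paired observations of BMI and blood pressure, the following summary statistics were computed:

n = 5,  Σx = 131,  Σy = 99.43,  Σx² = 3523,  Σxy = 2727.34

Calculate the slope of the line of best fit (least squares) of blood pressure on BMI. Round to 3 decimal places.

Sxx = Σx² − (Σx)²/n = 3523 − 3432.2 = 90.8
Sxy = Σxy − (Σx)(Σy)/n = 2727.34 − 2605.066 = 122.274
b = Sxy/Sxx = 122.274/90.8 = 1.346630

1.347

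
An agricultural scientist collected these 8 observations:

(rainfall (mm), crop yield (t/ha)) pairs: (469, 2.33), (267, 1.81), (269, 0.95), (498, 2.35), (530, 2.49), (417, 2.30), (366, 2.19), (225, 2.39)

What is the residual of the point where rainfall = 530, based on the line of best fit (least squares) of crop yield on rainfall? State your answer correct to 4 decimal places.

0.0259

n = 8, Σx = 3041, Σy = 16.81, Σxy = 6619.98, Σx² = 1250985
Sxx = Σx² − (Σx)²/n = 1250985 − 1155960.125 = 95024.875
Sxy = Σxy − (Σx)(Σy)/n = 6619.98 − 6389.90125 = 230.07875
b = Sxy/Sxx = 230.07875/95024.875 = 0.002421
a = ȳ − b·x̄ = 2.10125 − 0.002421·380.125 = 1.180873
ŷ(530) = 1.180873 + 0.002421·530 = 2.464134
residual = y − ŷ = 2.49 − 2.464134 = 0.025866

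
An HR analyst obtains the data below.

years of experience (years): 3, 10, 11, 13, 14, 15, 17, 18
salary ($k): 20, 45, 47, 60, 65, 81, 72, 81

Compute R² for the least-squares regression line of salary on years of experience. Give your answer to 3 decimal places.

n = 8, Σx = 101, Σy = 471, Σxy = 6614, Σx² = 1433, Σy² = 30765
Sxx = Σx² − (Σx)²/n = 1433 − 1275.125 = 157.875
Sxy = Σxy − (Σx)(Σy)/n = 6614 − 5946.375 = 667.625
Syy = Σy² − (Σy)²/n = 30765 − 27730.125 = 3034.875
R² = Sxy²/(Sxx·Syy) = (667.625)²/(157.875·3034.875) = 0.930274

0.930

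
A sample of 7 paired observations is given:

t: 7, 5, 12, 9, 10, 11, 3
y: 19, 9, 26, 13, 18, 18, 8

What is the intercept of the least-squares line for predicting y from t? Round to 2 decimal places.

n = 7, Σx = 57, Σy = 111, Σxy = 1009, Σx² = 529
Sxx = Σx² − (Σx)²/n = 529 − 464.142857 = 64.857143
Sxy = Σxy − (Σx)(Σy)/n = 1009 − 903.857143 = 105.142857
b = Sxy/Sxx = 105.142857/64.857143 = 1.621145
a = ȳ − b·x̄ = 15.857143 − 1.621145·8.142857 = 2.656388

2.66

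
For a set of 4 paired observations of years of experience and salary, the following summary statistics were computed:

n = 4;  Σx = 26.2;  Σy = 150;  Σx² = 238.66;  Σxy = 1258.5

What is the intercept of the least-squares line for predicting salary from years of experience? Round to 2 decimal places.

10.54

Sxx = Σx² − (Σx)²/n = 238.66 − 171.61 = 67.05
Sxy = Σxy − (Σx)(Σy)/n = 1258.5 − 982.5 = 276
b = Sxy/Sxx = 276/67.05 = 4.116331
a = ȳ − b·x̄ = 37.5 − 4.116331·6.55 = 10.538031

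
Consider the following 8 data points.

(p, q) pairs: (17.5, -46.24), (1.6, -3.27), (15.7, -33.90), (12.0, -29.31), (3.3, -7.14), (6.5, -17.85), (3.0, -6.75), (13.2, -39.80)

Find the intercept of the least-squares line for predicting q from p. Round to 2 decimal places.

n = 8, Σx = 72.8, Σy = -184.26, Σxy = -2383.579, Σx² = 935.68
Sxx = Σx² − (Σx)²/n = 935.68 − 662.48 = 273.2
Sxy = Σxy − (Σx)(Σy)/n = -2383.579 − (-1676.766) = -706.813
b = Sxy/Sxx = -706.813/273.2 = -2.587163
a = ȳ − b·x̄ = -23.0325 − (-2.587163)·9.1 = 0.510686

0.51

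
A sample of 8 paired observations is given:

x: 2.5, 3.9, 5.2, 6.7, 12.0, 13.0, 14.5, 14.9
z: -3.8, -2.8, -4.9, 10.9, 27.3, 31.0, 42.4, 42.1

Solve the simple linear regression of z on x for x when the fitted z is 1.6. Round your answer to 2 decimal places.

n = 8, Σx = 72.7, Σy = 142.2, Σxy = 1999.82, Σx² = 838.65
Sxx = Σx² − (Σx)²/n = 838.65 − 660.66125 = 177.98875
Sxy = Σxy − (Σx)(Σy)/n = 1999.82 − 1292.2425 = 707.5775
b = Sxy/Sxx = 707.5775/177.98875 = 3.975406
a = ȳ − b·x̄ = 17.775 − 3.975406·9.0875 = -18.351500
Set a + b·x = 1.6: x = (1.6 − (-18.351500)) / 3.975406 = 5.018733

5.02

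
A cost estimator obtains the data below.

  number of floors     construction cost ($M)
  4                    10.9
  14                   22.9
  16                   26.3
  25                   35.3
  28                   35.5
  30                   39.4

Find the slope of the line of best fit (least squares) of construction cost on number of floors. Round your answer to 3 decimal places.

n = 6, Σx = 117, Σy = 170.3, Σxy = 3843.5, Σx² = 2777
Sxx = Σx² − (Σx)²/n = 2777 − 2281.5 = 495.5
Sxy = Σxy − (Σx)(Σy)/n = 3843.5 − 3320.85 = 522.65
b = Sxy/Sxx = 522.65/495.5 = 1.054793

1.055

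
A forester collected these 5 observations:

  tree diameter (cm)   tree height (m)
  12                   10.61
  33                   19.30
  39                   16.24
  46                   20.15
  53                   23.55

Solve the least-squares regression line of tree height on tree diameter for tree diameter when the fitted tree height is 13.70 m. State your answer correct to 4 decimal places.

21.8537

n = 5, Σx = 183, Σy = 89.85, Σxy = 3572.63, Σx² = 7679
Sxx = Σx² − (Σx)²/n = 7679 − 6697.8 = 981.2
Sxy = Σxy − (Σx)(Σy)/n = 3572.63 − 3288.51 = 284.12
b = Sxy/Sxx = 284.12/981.2 = 0.289564
a = ȳ − b·x̄ = 17.97 − 0.289564·36.6 = 7.371965
Set a + b·x = 13.70: x = (13.70 − 7.371965) / 0.289564 = 21.853682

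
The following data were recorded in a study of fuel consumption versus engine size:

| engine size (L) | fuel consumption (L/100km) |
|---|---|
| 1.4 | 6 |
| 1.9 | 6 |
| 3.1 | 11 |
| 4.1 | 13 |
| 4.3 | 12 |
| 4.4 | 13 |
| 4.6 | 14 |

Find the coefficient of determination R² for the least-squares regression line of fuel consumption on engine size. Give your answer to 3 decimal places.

0.949

n = 7, Σx = 23.8, Σy = 75, Σxy = 280.4, Σx² = 91, Σy² = 871
Sxx = Σx² − (Σx)²/n = 91 − 80.92 = 10.08
Sxy = Σxy − (Σx)(Σy)/n = 280.4 − 255 = 25.4
Syy = Σy² − (Σy)²/n = 871 − 803.571429 = 67.428571
R² = Sxy²/(Sxx·Syy) = (25.4)²/(10.08·67.428571) = 0.949211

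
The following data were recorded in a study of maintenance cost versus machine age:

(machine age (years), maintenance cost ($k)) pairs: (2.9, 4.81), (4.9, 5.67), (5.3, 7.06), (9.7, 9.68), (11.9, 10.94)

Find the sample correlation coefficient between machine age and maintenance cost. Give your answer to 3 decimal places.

0.988

n = 5, Σx = 34.7, Σy = 38.16, Σxy = 303.232, Σx² = 296.21, Σy² = 318.5146
Sxx = Σx² − (Σx)²/n = 296.21 − 240.818 = 55.392
Sxy = Σxy − (Σx)(Σy)/n = 303.232 − 264.8304 = 38.4016
Syy = Σy² − (Σy)²/n = 318.5146 − 291.23712 = 27.27748
r = Sxy/√(Sxx·Syy) = 38.4016/√(1510.954172) = 38.4016/38.870994 = 0.987924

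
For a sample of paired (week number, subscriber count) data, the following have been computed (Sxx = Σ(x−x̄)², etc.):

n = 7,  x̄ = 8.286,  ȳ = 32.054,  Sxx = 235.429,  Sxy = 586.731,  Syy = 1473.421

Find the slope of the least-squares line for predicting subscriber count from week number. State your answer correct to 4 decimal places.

2.4922

b = Sxy/Sxx = 586.731/235.429 = 2.492178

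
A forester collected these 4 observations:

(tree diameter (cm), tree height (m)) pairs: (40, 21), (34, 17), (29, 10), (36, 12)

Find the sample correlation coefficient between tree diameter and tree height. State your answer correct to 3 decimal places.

0.807

n = 4, Σx = 139, Σy = 60, Σxy = 2140, Σx² = 4893, Σy² = 974
Sxx = Σx² − (Σx)²/n = 4893 − 4830.25 = 62.75
Sxy = Σxy − (Σx)(Σy)/n = 2140 − 2085 = 55
Syy = Σy² − (Σy)²/n = 974 − 900 = 74
r = Sxy/√(Sxx·Syy) = 55/√(4643.5) = 55/68.143232 = 0.807123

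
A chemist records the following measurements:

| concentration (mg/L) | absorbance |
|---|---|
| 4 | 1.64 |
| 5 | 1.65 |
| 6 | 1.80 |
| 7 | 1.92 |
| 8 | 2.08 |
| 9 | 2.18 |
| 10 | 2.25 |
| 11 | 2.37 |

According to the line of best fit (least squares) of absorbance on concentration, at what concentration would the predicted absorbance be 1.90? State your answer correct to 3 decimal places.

n = 8, Σx = 60, Σy = 15.89, Σxy = 123.88, Σx² = 492
Sxx = Σx² − (Σx)²/n = 492 − 450 = 42
Sxy = Σxy − (Σx)(Σy)/n = 123.88 − 119.175 = 4.705
b = Sxy/Sxx = 4.705/42 = 0.112024
a = ȳ − b·x̄ = 1.98625 − 0.112024·7.5 = 1.146071
Set a + b·x = 1.90: x = (1.90 − 1.146071) / 0.112024 = 6.730074

6.730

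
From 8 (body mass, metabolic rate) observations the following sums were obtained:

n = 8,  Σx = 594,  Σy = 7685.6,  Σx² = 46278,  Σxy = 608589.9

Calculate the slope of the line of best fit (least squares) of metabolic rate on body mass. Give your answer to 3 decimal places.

Sxx = Σx² − (Σx)²/n = 46278 − 44104.5 = 2173.5
Sxy = Σxy − (Σx)(Σy)/n = 608589.9 − 570655.8 = 37934.1
b = Sxy/Sxx = 37934.1/2173.5 = 17.453002

17.453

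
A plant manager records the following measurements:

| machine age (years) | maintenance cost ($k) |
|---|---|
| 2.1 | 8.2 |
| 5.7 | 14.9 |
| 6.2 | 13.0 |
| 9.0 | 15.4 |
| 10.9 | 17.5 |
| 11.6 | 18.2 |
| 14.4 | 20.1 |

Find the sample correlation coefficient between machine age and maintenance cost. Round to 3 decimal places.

n = 7, Σx = 59.9, Σy = 107.3, Σxy = 1012.66, Σx² = 617.07, Σy² = 1736.91
Sxx = Σx² − (Σx)²/n = 617.07 − 512.572857 = 104.497143
Sxy = Σxy − (Σx)(Σy)/n = 1012.66 − 918.181429 = 94.478571
Syy = Σy² − (Σy)²/n = 1736.91 − 1644.755714 = 92.154286
r = Sxy/√(Sxx·Syy) = 94.478571/√(9629.859559) = 94.478571/98.131848 = 0.962772

0.963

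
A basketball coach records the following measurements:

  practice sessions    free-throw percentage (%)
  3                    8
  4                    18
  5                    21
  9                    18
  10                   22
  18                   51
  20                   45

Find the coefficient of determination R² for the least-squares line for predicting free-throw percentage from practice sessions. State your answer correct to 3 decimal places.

n = 7, Σx = 69, Σy = 183, Σxy = 2401, Σx² = 955, Σy² = 6263
Sxx = Σx² − (Σx)²/n = 955 − 680.142857 = 274.857143
Sxy = Σxy − (Σx)(Σy)/n = 2401 − 1803.857143 = 597.142857
Syy = Σy² − (Σy)²/n = 6263 − 4784.142857 = 1478.857143
R² = Sxy²/(Sxx·Syy) = (597.142857)²/(274.857143·1478.857143) = 0.877250

0.877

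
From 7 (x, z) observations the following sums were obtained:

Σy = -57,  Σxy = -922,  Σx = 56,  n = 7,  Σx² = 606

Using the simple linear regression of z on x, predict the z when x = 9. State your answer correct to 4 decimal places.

Sxx = Σx² − (Σx)²/n = 606 − 448 = 158
Sxy = Σxy − (Σx)(Σy)/n = -922 − (-456) = -466
b = Sxy/Sxx = -466/158 = -2.949367
a = ȳ − b·x̄ = -8.142857 − (-2.949367)·8 = 15.452080
ŷ(9) = a + b·9 = 15.452080 + (-2.949367)·9 = -11.092224

-11.0922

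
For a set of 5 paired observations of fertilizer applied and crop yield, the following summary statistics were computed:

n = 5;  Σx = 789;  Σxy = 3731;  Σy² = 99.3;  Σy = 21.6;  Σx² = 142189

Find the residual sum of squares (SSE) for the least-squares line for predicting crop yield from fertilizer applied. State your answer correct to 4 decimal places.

0.1062

Sxx = Σx² − (Σx)²/n = 142189 − 124504.2 = 17684.8
Sxy = Σxy − (Σx)(Σy)/n = 3731 − 3408.48 = 322.52
Syy = Σy² − (Σy)²/n = 99.3 − 93.312 = 5.988
b = Sxy/Sxx = 322.52/17684.8 = 0.018237
SSE = Syy − b·Sxy = 5.988 − 0.018237·322.52 = 0.106161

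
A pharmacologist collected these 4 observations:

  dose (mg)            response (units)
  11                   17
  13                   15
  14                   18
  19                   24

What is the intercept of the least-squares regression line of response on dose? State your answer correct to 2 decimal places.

n = 4, Σx = 57, Σy = 74, Σxy = 1090, Σx² = 847
Sxx = Σx² − (Σx)²/n = 847 − 812.25 = 34.75
Sxy = Σxy − (Σx)(Σy)/n = 1090 − 1054.5 = 35.5
b = Sxy/Sxx = 35.5/34.75 = 1.021583
a = ȳ − b·x̄ = 18.5 − 1.021583·14.25 = 3.942446

3.94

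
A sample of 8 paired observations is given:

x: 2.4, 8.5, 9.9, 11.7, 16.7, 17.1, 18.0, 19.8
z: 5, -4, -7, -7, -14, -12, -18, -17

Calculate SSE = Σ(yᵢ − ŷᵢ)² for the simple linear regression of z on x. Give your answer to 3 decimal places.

n = 8, Σx = 104.1, Σy = -74, Σxy = -1272.8, Σx² = 1600.25, Σy² = 1092
Sxx = Σx² − (Σx)²/n = 1600.25 − 1354.60125 = 245.64875
Sxy = Σxy − (Σx)(Σy)/n = -1272.8 − (-962.925) = -309.875
Syy = Σy² − (Σy)²/n = 1092 − 684.5 = 407.5
b = Sxy/Sxx = -309.875/245.64875 = -1.261456
SSE = Syy − b·Sxy = 407.5 − (-1.261456)·(-309.875) = 16.606435

16.606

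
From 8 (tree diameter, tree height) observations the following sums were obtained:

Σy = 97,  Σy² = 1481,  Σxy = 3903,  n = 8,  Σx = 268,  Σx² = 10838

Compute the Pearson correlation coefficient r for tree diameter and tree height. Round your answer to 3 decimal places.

Sxx = Σx² − (Σx)²/n = 10838 − 8978 = 1860
Sxy = Σxy − (Σx)(Σy)/n = 3903 − 3249.5 = 653.5
Syy = Σy² − (Σy)²/n = 1481 − 1176.125 = 304.875
r = Sxy/√(Sxx·Syy) = 653.5/√(567067.5) = 653.5/753.038844 = 0.867817

0.868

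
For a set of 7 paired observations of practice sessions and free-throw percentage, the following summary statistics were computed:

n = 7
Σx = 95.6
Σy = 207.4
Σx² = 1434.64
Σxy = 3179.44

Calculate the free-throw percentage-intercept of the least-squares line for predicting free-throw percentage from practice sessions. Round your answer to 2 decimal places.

-7.10

Sxx = Σx² − (Σx)²/n = 1434.64 − 1305.622857 = 129.017143
Sxy = Σxy − (Σx)(Σy)/n = 3179.44 − 2832.491429 = 346.948571
b = Sxy/Sxx = 346.948571/129.017143 = 2.689166
a = ȳ − b·x̄ = 29.628571 − 2.689166·13.657143 = -7.097759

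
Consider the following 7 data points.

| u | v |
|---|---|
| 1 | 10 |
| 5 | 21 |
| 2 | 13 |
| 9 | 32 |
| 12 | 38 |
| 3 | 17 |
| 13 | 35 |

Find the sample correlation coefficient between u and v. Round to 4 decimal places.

n = 7, Σx = 45, Σy = 166, Σxy = 1391, Σx² = 433, Σy² = 4692
Sxx = Σx² − (Σx)²/n = 433 − 289.285714 = 143.714286
Sxy = Σxy − (Σx)(Σy)/n = 1391 − 1067.142857 = 323.857143
Syy = Σy² − (Σy)²/n = 4692 − 3936.571429 = 755.428571
r = Sxy/√(Sxx·Syy) = 323.857143/√(108565.877551) = 323.857143/329.493365 = 0.982894

0.9829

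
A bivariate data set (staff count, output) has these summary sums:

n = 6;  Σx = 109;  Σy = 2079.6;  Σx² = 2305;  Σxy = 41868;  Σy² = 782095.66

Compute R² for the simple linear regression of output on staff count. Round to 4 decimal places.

0.8394

Sxx = Σx² − (Σx)²/n = 2305 − 1980.166667 = 324.833333
Sxy = Σxy − (Σx)(Σy)/n = 41868 − 37779.4 = 4088.6
Syy = Σy² − (Σy)²/n = 782095.66 − 720789.36 = 61306.3
R² = Sxy²/(Sxx·Syy) = (4088.6)²/(324.833333·61306.3) = 0.839428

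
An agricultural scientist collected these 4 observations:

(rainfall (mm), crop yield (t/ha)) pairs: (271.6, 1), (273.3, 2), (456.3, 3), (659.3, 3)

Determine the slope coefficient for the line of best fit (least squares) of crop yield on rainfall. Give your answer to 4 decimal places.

0.0042

n = 4, Σx = 1660.5, Σy = 9, Σxy = 4165, Σx² = 791345.63
Sxx = Σx² − (Σx)²/n = 791345.63 − 689315.0625 = 102030.5675
Sxy = Σxy − (Σx)(Σy)/n = 4165 − 3736.125 = 428.875
b = Sxy/Sxx = 428.875/102030.5675 = 0.004203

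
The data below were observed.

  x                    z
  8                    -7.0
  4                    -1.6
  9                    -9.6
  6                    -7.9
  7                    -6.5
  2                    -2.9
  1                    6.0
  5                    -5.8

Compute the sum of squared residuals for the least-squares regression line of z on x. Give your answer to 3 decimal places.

n = 8, Σx = 42, Σy = -35.3, Σxy = -270.5, Σx² = 276, Σy² = 326.43
Sxx = Σx² − (Σx)²/n = 276 − 220.5 = 55.5
Sxy = Σxy − (Σx)(Σy)/n = -270.5 − (-185.325) = -85.175
Syy = Σy² − (Σy)²/n = 326.43 − 155.76125 = 170.66875
b = Sxy/Sxx = -85.175/55.5 = -1.534685
SSE = Syy − b·Sxy = 170.66875 − (-1.534685)·(-85.175) = 39.951982

39.952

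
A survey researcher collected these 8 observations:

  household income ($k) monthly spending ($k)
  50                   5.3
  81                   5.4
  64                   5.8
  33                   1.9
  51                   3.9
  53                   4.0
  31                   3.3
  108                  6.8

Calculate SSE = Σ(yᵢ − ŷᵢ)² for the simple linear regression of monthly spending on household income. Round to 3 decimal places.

4.473

n = 8, Σx = 471, Σy = 36.4, Σxy = 2383.9, Σx² = 32281, Σy² = 182.84
Sxx = Σx² − (Σx)²/n = 32281 − 27730.125 = 4550.875
Sxy = Σxy − (Σx)(Σy)/n = 2383.9 − 2143.05 = 240.85
Syy = Σy² − (Σy)²/n = 182.84 − 165.62 = 17.22
b = Sxy/Sxx = 240.85/4550.875 = 0.052924
SSE = Syy − b·Sxy = 17.22 − 0.052924·240.85 = 4.473282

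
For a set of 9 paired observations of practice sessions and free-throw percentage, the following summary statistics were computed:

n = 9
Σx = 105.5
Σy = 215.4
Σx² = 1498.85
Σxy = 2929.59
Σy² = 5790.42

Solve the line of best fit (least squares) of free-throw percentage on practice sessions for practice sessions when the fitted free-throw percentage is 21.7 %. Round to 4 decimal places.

Sxx = Σx² − (Σx)²/n = 1498.85 − 1236.694444 = 262.155556
Sxy = Σxy − (Σx)(Σy)/n = 2929.59 − 2524.966667 = 404.623333
b = Sxy/Sxx = 404.623333/262.155556 = 1.543447
a = ȳ − b·x̄ = 23.933333 − 1.543447·11.722222 = 5.840699
Set a + b·x = 21.7: x = (21.7 − 5.840699) / 1.543447 = 10.275245

10.2752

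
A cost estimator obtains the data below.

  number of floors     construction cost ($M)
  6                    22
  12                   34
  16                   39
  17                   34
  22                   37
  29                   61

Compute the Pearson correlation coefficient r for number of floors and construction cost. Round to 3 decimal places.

0.916

n = 6, Σx = 102, Σy = 227, Σxy = 4325, Σx² = 2050, Σy² = 9407
Sxx = Σx² − (Σx)²/n = 2050 − 1734 = 316
Sxy = Σxy − (Σx)(Σy)/n = 4325 − 3859 = 466
Syy = Σy² − (Σy)²/n = 9407 − 8588.166667 = 818.833333
r = Sxy/√(Sxx·Syy) = 466/√(258751.333333) = 466/508.676059 = 0.916104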